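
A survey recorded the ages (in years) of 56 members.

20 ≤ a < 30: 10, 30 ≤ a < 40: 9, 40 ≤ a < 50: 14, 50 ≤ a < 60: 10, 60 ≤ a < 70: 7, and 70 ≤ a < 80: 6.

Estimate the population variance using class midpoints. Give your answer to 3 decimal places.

246.397

Midpoints: 25, 35, 45, 55, 65, 75
n = 56, Σfm = 2650, mean = 47.3214
Σfm² = 139200
Σf(m − x̄)² = Σfm² − (Σfm)²/n = 139200 − 2650²/56 = 13798.2143
Population variance = 13798.2143 / 56 = 246.3967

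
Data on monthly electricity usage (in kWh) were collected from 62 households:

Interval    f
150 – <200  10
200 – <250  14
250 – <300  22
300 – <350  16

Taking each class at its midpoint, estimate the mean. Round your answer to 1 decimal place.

Midpoints: 175, 225, 275, 325
Σfm = 10×175 + 14×225 + 22×275 + 16×325 = 16150
n = Σf = 62
Mean = 16150 / 62 = 260.4839

260.5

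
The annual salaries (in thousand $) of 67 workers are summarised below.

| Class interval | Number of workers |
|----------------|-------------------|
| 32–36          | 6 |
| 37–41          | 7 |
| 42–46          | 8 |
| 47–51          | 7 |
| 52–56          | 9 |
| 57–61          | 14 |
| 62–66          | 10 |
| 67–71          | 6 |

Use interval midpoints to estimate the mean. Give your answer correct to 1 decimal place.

52.8

Midpoints: 34, 39, 44, 49, 54, 59, 64, 69
Σfm = 6×34 + 7×39 + 8×44 + 7×49 + 9×54 + 14×59 + 10×64 + 6×69 = 3538
n = Σf = 67
Mean = 3538 / 67 = 52.8060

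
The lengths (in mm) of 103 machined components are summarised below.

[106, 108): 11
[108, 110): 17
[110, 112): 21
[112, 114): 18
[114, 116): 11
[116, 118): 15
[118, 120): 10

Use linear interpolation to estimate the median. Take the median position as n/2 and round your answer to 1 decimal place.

Cumulative frequencies: 11, 28, 49, 67, 78, 93, 103
n = 103; position = n/2 = 51.5.
This falls in the class [112, 114): L = 112, F = 49, f = 18, h = 2.
Median ≈ 112 + ((51.5 − 49) / 18) × 2 = 112.2778

112.3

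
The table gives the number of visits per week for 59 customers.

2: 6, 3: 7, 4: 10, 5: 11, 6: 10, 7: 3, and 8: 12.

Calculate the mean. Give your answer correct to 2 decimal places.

Values: 2, 3, 4, 5, 6, 7, 8
Σfx = 6×2 + 7×3 + 10×4 + 11×5 + 10×6 + 3×7 + 12×8 = 305
n = Σf = 59
Mean = 305 / 59 = 5.1695

5.17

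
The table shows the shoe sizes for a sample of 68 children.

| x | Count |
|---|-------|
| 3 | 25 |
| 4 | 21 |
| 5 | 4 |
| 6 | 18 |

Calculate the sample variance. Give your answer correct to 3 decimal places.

1.458

Values: 3, 4, 5, 6
n = 68, Σfx = 287, mean = 4.2206
Σfx² = 1309
Σf(x − x̄)² = Σfx² − (Σfx)²/n = 1309 − 287²/68 = 97.6912
Sample variance = 97.6912 / 67 = 1.4581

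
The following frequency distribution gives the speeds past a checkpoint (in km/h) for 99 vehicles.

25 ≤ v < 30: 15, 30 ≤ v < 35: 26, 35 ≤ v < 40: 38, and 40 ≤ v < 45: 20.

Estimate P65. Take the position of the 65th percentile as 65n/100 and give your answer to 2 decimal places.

Cumulative frequencies: 15, 41, 79, 99
n = 99; position = 65n/100 = 64.35.
This falls in the class 35 ≤ v < 40: L = 35, F = 41, f = 38, h = 5.
65th percentile ≈ 35 + ((64.35 − 41) / 38) × 5 = 38.0724

38.07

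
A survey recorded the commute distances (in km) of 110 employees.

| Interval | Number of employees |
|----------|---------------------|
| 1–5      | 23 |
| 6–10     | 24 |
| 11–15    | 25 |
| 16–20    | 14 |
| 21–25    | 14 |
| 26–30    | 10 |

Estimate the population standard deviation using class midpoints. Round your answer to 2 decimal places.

7.92

Midpoints: 3, 8, 13, 18, 23, 28
n = 110, Σfm = 1440, mean = 13.0909
Σfm² = 25750
Σf(m − x̄)² = Σfm² − (Σfm)²/n = 25750 − 1440²/110 = 6899.0909
Population variance = 6899.0909 / 110 = 62.7190
Standard deviation = √62.7190 = 7.9195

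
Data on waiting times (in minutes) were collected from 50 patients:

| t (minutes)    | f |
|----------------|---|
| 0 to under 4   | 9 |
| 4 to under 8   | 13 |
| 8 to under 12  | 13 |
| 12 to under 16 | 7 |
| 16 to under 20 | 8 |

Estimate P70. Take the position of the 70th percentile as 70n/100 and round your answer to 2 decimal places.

Cumulative frequencies: 9, 22, 35, 42, 50
n = 50; position = 70n/100 = 35.
This falls in the class 8 to under 12: L = 8, F = 22, f = 13, h = 4.
70th percentile ≈ 8 + ((35 − 22) / 13) × 4 = 12.0000

12.00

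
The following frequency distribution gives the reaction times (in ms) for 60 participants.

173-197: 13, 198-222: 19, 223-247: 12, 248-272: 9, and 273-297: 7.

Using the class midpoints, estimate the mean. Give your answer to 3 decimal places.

225.833

Midpoints: 185, 210, 235, 260, 285
Σfm = 13×185 + 19×210 + 12×235 + 9×260 + 7×285 = 13550
n = Σf = 60
Mean = 13550 / 60 = 225.8333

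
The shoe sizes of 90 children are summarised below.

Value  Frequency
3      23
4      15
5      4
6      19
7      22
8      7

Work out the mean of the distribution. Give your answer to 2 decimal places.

5.26

Values: 3, 4, 5, 6, 7, 8
Σfx = 23×3 + 15×4 + 4×5 + 19×6 + 22×7 + 7×8 = 473
n = Σf = 90
Mean = 473 / 90 = 5.2556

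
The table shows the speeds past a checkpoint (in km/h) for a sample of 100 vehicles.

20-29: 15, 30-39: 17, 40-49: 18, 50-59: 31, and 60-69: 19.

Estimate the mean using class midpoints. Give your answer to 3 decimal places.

46.700

Midpoints: 24.5, 34.5, 44.5, 54.5, 64.5
Σfm = 15×24.5 + 17×34.5 + 18×44.5 + 31×54.5 + 19×64.5 = 4670
n = Σf = 100
Mean = 4670 / 100 = 46.7000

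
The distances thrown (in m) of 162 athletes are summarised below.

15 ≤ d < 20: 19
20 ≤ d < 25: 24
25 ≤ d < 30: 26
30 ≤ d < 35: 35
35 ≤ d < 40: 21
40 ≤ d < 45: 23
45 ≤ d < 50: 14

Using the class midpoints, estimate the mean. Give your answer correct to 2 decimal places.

31.82

Midpoints: 17.5, 22.5, 27.5, 32.5, 37.5, 42.5, 47.5
Σfm = 19×17.5 + 24×22.5 + 26×27.5 + 35×32.5 + 21×37.5 + 23×42.5 + 14×47.5 = 5155
n = Σf = 162
Mean = 5155 / 162 = 31.8210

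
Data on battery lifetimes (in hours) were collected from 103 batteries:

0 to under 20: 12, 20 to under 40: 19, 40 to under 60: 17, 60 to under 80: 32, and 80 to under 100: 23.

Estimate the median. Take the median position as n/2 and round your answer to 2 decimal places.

Cumulative frequencies: 12, 31, 48, 80, 103
n = 103; position = n/2 = 51.5.
This falls in the class 60 to under 80: L = 60, F = 48, f = 32, h = 20.
Median ≈ 60 + ((51.5 − 48) / 32) × 20 = 62.1875

62.19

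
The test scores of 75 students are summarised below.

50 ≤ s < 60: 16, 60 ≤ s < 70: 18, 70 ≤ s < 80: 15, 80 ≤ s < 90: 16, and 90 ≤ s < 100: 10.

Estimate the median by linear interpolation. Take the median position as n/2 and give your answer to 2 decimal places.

72.33

Cumulative frequencies: 16, 34, 49, 65, 75
n = 75; position = n/2 = 37.5.
This falls in the class 70 ≤ s < 80: L = 70, F = 34, f = 15, h = 10.
Median ≈ 70 + ((37.5 − 34) / 15) × 10 = 72.3333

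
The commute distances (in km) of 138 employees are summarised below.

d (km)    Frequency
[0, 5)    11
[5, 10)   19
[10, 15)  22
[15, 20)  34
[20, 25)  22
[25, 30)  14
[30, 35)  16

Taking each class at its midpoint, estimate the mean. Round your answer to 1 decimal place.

17.7

Midpoints: 2.5, 7.5, 12.5, 17.5, 22.5, 27.5, 32.5
Σfm = 11×2.5 + 19×7.5 + 22×12.5 + 34×17.5 + 22×22.5 + 14×27.5 + 16×32.5 = 2440
n = Σf = 138
Mean = 2440 / 138 = 17.6812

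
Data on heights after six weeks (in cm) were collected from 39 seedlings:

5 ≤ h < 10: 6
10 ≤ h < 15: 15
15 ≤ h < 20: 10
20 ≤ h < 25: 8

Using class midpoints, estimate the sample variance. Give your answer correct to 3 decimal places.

Midpoints: 7.5, 12.5, 17.5, 22.5
n = 39, Σfm = 587.5, mean = 15.0641
Σfm² = 9793.75
Σf(m − x̄)² = Σfm² − (Σfm)²/n = 9793.75 − 587.5²/39 = 943.5897
Sample variance = 943.5897 / 38 = 24.8313

24.831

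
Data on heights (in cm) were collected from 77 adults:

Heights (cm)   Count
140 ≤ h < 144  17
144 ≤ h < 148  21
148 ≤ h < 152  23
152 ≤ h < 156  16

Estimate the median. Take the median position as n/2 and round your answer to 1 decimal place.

Cumulative frequencies: 17, 38, 61, 77
n = 77; position = n/2 = 38.5.
This falls in the class 148 ≤ h < 152: L = 148, F = 38, f = 23, h = 4.
Median ≈ 148 + ((38.5 − 38) / 23) × 4 = 148.0870

148.1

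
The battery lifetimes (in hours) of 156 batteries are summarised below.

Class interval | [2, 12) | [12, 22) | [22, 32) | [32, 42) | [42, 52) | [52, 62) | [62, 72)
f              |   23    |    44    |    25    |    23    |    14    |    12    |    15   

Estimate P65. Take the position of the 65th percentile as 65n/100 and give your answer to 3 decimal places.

Cumulative frequencies: 23, 67, 92, 115, 129, 141, 156
n = 156; position = 65n/100 = 101.4.
This falls in the class [32, 42): L = 32, F = 92, f = 23, h = 10.
65th percentile ≈ 32 + ((101.4 − 92) / 23) × 10 = 36.0870

36.087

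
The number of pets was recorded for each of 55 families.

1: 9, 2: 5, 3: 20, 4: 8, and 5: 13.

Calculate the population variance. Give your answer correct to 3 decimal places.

1.796

Values: 1, 2, 3, 4, 5
n = 55, Σfx = 176, mean = 3.2000
Σfx² = 662
Σf(x − x̄)² = Σfx² − (Σfx)²/n = 662 − 176²/55 = 98.8000
Population variance = 98.8000 / 55 = 1.7964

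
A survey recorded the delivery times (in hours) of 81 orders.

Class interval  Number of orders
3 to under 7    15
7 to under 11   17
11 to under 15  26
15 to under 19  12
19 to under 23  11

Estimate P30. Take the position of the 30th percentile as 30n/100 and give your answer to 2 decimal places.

Cumulative frequencies: 15, 32, 58, 70, 81
n = 81; position = 30n/100 = 24.3.
This falls in the class 7 to under 11: L = 7, F = 15, f = 17, h = 4.
30th percentile ≈ 7 + ((24.3 − 15) / 17) × 4 = 9.1882

9.19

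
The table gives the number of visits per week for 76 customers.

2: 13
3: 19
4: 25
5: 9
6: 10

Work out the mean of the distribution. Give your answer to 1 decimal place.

Values: 2, 3, 4, 5, 6
Σfx = 13×2 + 19×3 + 25×4 + 9×5 + 10×6 = 288
n = Σf = 76
Mean = 288 / 76 = 3.7895

3.8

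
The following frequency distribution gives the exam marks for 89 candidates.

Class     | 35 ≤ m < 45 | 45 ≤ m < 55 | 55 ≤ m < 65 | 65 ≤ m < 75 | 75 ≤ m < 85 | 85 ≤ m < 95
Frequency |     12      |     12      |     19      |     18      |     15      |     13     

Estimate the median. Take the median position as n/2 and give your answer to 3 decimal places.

65.833

Cumulative frequencies: 12, 24, 43, 61, 76, 89
n = 89; position = n/2 = 44.5.
This falls in the class 65 ≤ m < 75: L = 65, F = 43, f = 18, h = 10.
Median ≈ 65 + ((44.5 − 43) / 18) × 10 = 65.8333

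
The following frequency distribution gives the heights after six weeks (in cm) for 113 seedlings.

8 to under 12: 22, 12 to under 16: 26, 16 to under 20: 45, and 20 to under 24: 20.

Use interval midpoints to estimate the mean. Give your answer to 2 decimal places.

16.23

Midpoints: 10, 14, 18, 22
Σfm = 22×10 + 26×14 + 45×18 + 20×22 = 1834
n = Σf = 113
Mean = 1834 / 113 = 16.2301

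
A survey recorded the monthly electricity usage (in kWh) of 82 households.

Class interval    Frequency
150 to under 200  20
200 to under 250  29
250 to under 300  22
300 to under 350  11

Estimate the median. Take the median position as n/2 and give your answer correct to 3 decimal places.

236.207

Cumulative frequencies: 20, 49, 71, 82
n = 82; position = n/2 = 41.
This falls in the class 200 to under 250: L = 200, F = 20, f = 29, h = 50.
Median ≈ 200 + ((41 − 20) / 29) × 50 = 236.2069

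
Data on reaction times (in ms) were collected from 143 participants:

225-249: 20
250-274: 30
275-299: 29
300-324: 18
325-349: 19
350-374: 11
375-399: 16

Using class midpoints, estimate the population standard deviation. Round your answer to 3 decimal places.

Midpoints: 237, 262, 287, 312, 337, 362, 387
n = 143, Σfm = 43116, mean = 301.5105
Σfm² = 13319192
Σf(m − x̄)² = Σfm² − (Σfm)²/n = 13319192 − 43116²/143 = 319265.7343
Population variance = 319265.7343 / 143 = 2232.6275
Standard deviation = √2232.6275 = 47.2507

47.251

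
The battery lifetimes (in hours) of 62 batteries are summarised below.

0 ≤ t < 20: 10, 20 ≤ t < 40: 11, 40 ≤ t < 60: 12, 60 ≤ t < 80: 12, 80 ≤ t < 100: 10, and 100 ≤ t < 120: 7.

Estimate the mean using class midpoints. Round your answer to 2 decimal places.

57.10

Midpoints: 10, 30, 50, 70, 90, 110
Σfm = 10×10 + 11×30 + 12×50 + 12×70 + 10×90 + 7×110 = 3540
n = Σf = 62
Mean = 3540 / 62 = 57.0968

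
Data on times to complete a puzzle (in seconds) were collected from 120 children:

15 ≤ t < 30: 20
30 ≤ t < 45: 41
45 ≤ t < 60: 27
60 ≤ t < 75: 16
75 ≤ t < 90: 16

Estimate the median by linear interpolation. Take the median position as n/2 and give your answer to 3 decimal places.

44.634

Cumulative frequencies: 20, 61, 88, 104, 120
n = 120; position = n/2 = 60.
This falls in the class 30 ≤ t < 45: L = 30, F = 20, f = 41, h = 15.
Median ≈ 30 + ((60 − 20) / 41) × 15 = 44.6341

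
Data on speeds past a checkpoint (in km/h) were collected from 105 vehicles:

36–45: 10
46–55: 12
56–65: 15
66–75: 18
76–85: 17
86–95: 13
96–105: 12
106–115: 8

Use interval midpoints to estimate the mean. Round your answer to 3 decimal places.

74.500

Midpoints: 40.5, 50.5, 60.5, 70.5, 80.5, 90.5, 100.5, 110.5
Σfm = 10×40.5 + 12×50.5 + 15×60.5 + 18×70.5 + 17×80.5 + 13×90.5 + 12×100.5 + 8×110.5 = 7822.5
n = Σf = 105
Mean = 7822.5 / 105 = 74.5000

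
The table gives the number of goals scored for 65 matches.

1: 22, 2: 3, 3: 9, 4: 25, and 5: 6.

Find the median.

3

Cumulative frequencies: 22, 25, 34, 59, 65
n = 65, so the median is the value in position (n+1)/2 = 33.
Position 33 falls at value 3.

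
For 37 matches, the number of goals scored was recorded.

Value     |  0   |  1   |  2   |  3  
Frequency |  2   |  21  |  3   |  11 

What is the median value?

Cumulative frequencies: 2, 23, 26, 37
n = 37, so the median is the value in position (n+1)/2 = 19.
Position 19 falls at value 1.

1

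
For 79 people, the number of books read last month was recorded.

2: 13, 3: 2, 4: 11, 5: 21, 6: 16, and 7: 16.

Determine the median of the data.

5

Cumulative frequencies: 13, 15, 26, 47, 63, 79
n = 79, so the median is the value in position (n+1)/2 = 40.
Position 40 falls at value 5.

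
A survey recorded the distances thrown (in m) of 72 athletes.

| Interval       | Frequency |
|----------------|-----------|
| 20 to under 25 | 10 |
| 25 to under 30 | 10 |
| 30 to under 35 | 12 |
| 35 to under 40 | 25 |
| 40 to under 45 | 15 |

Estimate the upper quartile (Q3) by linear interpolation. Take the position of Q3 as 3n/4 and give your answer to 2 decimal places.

Cumulative frequencies: 10, 20, 32, 57, 72
n = 72; position = 3n/4 = 54.
This falls in the class 35 to under 40: L = 35, F = 32, f = 25, h = 5.
Upper quartile ≈ 35 + ((54 − 32) / 25) × 5 = 39.4000

39.40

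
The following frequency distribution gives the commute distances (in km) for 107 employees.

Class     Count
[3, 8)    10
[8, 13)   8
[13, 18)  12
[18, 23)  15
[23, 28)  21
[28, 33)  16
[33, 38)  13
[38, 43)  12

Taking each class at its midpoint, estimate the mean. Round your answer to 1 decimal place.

24.3

Midpoints: 5.5, 10.5, 15.5, 20.5, 25.5, 30.5, 35.5, 40.5
Σfm = 10×5.5 + 8×10.5 + 12×15.5 + 15×20.5 + 21×25.5 + 16×30.5 + 13×35.5 + 12×40.5 = 2603.5
n = Σf = 107
Mean = 2603.5 / 107 = 24.3318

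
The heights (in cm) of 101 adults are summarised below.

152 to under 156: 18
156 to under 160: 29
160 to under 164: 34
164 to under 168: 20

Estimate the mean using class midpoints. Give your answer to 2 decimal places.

Midpoints: 154, 158, 162, 166
Σfm = 18×154 + 29×158 + 34×162 + 20×166 = 16182
n = Σf = 101
Mean = 16182 / 101 = 160.2178

160.22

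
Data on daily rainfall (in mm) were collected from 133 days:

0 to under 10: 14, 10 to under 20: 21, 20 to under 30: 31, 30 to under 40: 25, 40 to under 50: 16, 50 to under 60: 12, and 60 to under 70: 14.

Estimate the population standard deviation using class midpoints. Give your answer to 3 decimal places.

Midpoints: 5, 15, 25, 35, 45, 55, 65
n = 133, Σfm = 4325, mean = 32.5188
Σfm² = 182925
Σf(m − x̄)² = Σfm² − (Σfm)²/n = 182925 − 4325²/133 = 42281.2030
Population variance = 42281.2030 / 133 = 317.9038
Standard deviation = √317.9038 = 17.8299

17.830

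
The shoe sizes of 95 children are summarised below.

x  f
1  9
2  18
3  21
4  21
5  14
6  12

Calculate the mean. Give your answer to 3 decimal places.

3.516

Values: 1, 2, 3, 4, 5, 6
Σfx = 9×1 + 18×2 + 21×3 + 21×4 + 14×5 + 12×6 = 334
n = Σf = 95
Mean = 334 / 95 = 3.5158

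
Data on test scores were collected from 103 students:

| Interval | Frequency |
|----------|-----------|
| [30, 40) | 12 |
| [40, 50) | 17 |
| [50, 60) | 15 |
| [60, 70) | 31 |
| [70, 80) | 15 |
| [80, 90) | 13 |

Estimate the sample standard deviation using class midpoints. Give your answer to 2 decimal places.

15.31

Midpoints: 35, 45, 55, 65, 75, 85
n = 103, Σfm = 6255, mean = 60.7282
Σfm² = 403775
Σf(m − x̄)² = Σfm² − (Σfm)²/n = 403775 − 6255²/103 = 23920.3883
Sample variance = 23920.3883 / 102 = 234.5136
Standard deviation = √234.5136 = 15.3138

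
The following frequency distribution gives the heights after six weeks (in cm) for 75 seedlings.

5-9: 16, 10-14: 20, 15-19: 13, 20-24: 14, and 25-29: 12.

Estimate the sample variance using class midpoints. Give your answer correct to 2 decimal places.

Midpoints: 7, 12, 17, 22, 27
n = 75, Σfm = 1205, mean = 16.0667
Σfm² = 22945
Σf(m − x̄)² = Σfm² − (Σfm)²/n = 22945 − 1205²/75 = 3584.6667
Sample variance = 3584.6667 / 74 = 48.4414

48.44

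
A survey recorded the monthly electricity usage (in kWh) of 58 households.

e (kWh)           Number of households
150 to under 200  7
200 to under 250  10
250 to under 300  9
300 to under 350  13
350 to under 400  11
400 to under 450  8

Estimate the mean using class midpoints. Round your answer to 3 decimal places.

305.172

Midpoints: 175, 225, 275, 325, 375, 425
Σfm = 7×175 + 10×225 + 9×275 + 13×325 + 11×375 + 8×425 = 17700
n = Σf = 58
Mean = 17700 / 58 = 305.1724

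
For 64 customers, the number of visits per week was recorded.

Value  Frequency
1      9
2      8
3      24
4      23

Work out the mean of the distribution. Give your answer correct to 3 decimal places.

Values: 1, 2, 3, 4
Σfx = 9×1 + 8×2 + 24×3 + 23×4 = 189
n = Σf = 64
Mean = 189 / 64 = 2.9531

2.953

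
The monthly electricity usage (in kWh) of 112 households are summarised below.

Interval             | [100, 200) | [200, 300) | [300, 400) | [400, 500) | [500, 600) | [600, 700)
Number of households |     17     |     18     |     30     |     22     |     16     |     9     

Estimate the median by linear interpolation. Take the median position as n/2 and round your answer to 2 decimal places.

370.00

Cumulative frequencies: 17, 35, 65, 87, 103, 112
n = 112; position = n/2 = 56.
This falls in the class [300, 400): L = 300, F = 35, f = 30, h = 100.
Median ≈ 300 + ((56 − 35) / 30) × 100 = 370.0000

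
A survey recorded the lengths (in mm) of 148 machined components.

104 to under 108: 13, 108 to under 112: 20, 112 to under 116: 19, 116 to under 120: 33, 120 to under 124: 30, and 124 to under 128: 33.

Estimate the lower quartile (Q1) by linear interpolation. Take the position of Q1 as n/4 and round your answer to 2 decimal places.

112.84

Cumulative frequencies: 13, 33, 52, 85, 115, 148
n = 148; position = n/4 = 37.
This falls in the class 112 to under 116: L = 112, F = 33, f = 19, h = 4.
Lower quartile ≈ 112 + ((37 − 33) / 19) × 4 = 112.8421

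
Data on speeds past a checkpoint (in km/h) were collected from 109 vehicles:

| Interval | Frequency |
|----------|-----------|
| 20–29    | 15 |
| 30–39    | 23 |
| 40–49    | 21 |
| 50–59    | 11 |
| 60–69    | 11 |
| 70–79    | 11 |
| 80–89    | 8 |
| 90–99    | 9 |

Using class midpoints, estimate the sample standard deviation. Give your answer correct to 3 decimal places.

Midpoints: 24.5, 34.5, 44.5, 54.5, 64.5, 74.5, 84.5, 94.5
n = 109, Σfm = 5750.5, mean = 52.7569
Σfm² = 354947.25
Σf(m − x̄)² = Σfm² − (Σfm)²/n = 354947.25 − 5750.5²/109 = 51568.8073
Sample variance = 51568.8073 / 108 = 477.4890
Standard deviation = √477.4890 = 21.8515

21.852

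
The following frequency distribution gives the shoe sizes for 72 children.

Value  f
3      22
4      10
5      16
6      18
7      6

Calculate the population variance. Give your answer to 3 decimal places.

Values: 3, 4, 5, 6, 7
n = 72, Σfx = 336, mean = 4.6667
Σfx² = 1700
Σf(x − x̄)² = Σfx² − (Σfx)²/n = 1700 − 336²/72 = 132.0000
Population variance = 132.0000 / 72 = 1.8333

1.833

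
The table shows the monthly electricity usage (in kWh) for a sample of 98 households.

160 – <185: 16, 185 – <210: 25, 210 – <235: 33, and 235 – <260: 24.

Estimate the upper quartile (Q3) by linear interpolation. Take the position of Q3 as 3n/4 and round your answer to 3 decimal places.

Cumulative frequencies: 16, 41, 74, 98
n = 98; position = 3n/4 = 73.5.
This falls in the class 210 – <235: L = 210, F = 41, f = 33, h = 25.
Upper quartile ≈ 210 + ((73.5 − 41) / 33) × 25 = 234.6212

234.621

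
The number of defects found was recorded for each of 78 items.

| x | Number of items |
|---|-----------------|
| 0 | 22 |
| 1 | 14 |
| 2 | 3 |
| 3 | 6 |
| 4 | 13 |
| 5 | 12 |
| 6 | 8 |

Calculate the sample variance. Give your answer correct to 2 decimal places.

4.85

Values: 0, 1, 2, 3, 4, 5, 6
n = 78, Σfx = 198, mean = 2.5385
Σfx² = 876
Σf(x − x̄)² = Σfx² − (Σfx)²/n = 876 − 198²/78 = 373.3846
Sample variance = 373.3846 / 77 = 4.8492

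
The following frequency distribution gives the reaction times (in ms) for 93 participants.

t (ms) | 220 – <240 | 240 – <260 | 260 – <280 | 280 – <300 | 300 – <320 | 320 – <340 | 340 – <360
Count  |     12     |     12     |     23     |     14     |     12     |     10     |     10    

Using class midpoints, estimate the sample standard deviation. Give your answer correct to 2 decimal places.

37.08

Midpoints: 230, 250, 270, 290, 310, 330, 350
n = 93, Σfm = 26550, mean = 285.4839
Σfm² = 7706100
Σf(m − x̄)² = Σfm² − (Σfm)²/n = 7706100 − 26550²/93 = 126503.2258
Sample variance = 126503.2258 / 92 = 1375.0351
Standard deviation = √1375.0351 = 37.0815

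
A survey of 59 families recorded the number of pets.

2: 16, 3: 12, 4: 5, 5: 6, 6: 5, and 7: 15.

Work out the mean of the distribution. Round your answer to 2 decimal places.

4.29

Values: 2, 3, 4, 5, 6, 7
Σfx = 16×2 + 12×3 + 5×4 + 6×5 + 5×6 + 15×7 = 253
n = Σf = 59
Mean = 253 / 59 = 4.2881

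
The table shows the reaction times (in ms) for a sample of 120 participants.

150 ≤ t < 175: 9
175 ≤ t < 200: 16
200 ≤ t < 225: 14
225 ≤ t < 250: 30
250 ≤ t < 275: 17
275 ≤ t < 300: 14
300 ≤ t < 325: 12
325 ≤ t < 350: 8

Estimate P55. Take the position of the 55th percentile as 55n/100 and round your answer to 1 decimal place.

247.5

Cumulative frequencies: 9, 25, 39, 69, 86, 100, 112, 120
n = 120; position = 55n/100 = 66.
This falls in the class 225 ≤ t < 250: L = 225, F = 39, f = 30, h = 25.
55th percentile ≈ 225 + ((66 − 39) / 30) × 25 = 247.5000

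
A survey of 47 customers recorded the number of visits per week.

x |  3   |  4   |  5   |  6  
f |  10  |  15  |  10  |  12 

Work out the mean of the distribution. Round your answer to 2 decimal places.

Values: 3, 4, 5, 6
Σfx = 10×3 + 15×4 + 10×5 + 12×6 = 212
n = Σf = 47
Mean = 212 / 47 = 4.5106

4.51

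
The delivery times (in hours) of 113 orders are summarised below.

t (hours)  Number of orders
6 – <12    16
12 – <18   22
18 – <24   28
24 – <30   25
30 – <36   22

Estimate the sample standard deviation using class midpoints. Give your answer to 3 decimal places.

7.958

Midpoints: 9, 15, 21, 27, 33
n = 113, Σfm = 2463, mean = 21.7965
Σfm² = 60777
Σf(m − x̄)² = Σfm² − (Σfm)²/n = 60777 − 2463²/113 = 7092.3186
Sample variance = 7092.3186 / 112 = 63.3243
Standard deviation = √63.3243 = 7.9577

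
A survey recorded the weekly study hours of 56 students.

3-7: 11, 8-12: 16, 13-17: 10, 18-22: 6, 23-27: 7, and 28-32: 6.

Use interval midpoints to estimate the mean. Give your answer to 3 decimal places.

Midpoints: 5, 10, 15, 20, 25, 30
Σfm = 11×5 + 16×10 + 10×15 + 6×20 + 7×25 + 6×30 = 840
n = Σf = 56
Mean = 840 / 56 = 15.0000

15.000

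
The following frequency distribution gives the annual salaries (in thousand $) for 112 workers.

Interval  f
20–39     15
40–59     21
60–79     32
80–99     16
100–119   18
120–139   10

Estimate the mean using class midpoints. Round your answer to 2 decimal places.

Midpoints: 29.5, 49.5, 69.5, 89.5, 109.5, 129.5
Σfm = 15×29.5 + 21×49.5 + 32×69.5 + 16×89.5 + 18×109.5 + 10×129.5 = 8404
n = Σf = 112
Mean = 8404 / 112 = 75.0357

75.04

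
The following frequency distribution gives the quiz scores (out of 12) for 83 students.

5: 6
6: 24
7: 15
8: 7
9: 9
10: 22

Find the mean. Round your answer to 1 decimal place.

7.7

Values: 5, 6, 7, 8, 9, 10
Σfx = 6×5 + 24×6 + 15×7 + 7×8 + 9×9 + 22×10 = 636
n = Σf = 83
Mean = 636 / 83 = 7.6627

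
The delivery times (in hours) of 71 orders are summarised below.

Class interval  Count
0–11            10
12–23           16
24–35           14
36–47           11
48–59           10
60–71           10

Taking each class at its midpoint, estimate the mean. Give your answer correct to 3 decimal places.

33.725

Midpoints: 5.5, 17.5, 29.5, 41.5, 53.5, 65.5
Σfm = 10×5.5 + 16×17.5 + 14×29.5 + 11×41.5 + 10×53.5 + 10×65.5 = 2394.5
n = Σf = 71
Mean = 2394.5 / 71 = 33.7254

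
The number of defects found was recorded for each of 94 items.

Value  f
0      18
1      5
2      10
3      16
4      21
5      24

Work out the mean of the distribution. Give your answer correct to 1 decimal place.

2.9

Values: 0, 1, 2, 3, 4, 5
Σfx = 18×0 + 5×1 + 10×2 + 16×3 + 21×4 + 24×5 = 277
n = Σf = 94
Mean = 277 / 94 = 2.9468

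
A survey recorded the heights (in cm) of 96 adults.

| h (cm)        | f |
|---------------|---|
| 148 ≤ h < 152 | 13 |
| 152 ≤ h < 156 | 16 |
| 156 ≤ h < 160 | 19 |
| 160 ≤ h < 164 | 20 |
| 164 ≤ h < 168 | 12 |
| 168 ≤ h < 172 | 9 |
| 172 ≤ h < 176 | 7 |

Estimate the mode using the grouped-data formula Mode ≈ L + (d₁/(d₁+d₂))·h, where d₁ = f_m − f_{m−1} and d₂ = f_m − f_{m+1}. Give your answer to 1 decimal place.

Modal class: 160 ≤ h < 164 (highest frequency 20).
d₁ = 20 − 19 = 1, d₂ = 20 − 12 = 8
Mode ≈ 160 + (1/(1+8)) × 4 = 160 + 0.4444 = 160.4444

160.4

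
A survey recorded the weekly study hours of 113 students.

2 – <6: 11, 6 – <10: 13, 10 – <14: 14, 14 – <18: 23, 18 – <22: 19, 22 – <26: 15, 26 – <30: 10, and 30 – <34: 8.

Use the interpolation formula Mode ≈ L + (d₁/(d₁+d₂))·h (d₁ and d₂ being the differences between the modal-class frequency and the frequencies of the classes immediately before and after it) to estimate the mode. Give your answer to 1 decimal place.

16.8

Modal class: 14 – <18 (highest frequency 23).
d₁ = 23 − 14 = 9, d₂ = 23 − 19 = 4
Mode ≈ 14 + (9/(9+4)) × 4 = 14 + 2.7692 = 16.7692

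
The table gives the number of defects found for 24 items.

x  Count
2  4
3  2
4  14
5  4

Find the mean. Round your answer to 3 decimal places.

3.750

Values: 2, 3, 4, 5
Σfx = 4×2 + 2×3 + 14×4 + 4×5 = 90
n = Σf = 24
Mean = 90 / 24 = 3.7500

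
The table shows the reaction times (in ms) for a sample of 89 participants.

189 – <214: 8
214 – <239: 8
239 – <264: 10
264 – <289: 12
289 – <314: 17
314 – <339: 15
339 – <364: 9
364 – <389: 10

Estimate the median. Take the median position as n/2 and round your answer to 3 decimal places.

298.559

Cumulative frequencies: 8, 16, 26, 38, 55, 70, 79, 89
n = 89; position = n/2 = 44.5.
This falls in the class 289 – <314: L = 289, F = 38, f = 17, h = 25.
Median ≈ 289 + ((44.5 − 38) / 17) × 25 = 298.5588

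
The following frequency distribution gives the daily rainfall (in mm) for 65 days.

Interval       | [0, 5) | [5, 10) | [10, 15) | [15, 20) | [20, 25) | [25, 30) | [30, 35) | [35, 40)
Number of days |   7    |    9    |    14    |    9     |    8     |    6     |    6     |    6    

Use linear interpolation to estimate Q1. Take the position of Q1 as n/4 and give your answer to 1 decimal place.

Cumulative frequencies: 7, 16, 30, 39, 47, 53, 59, 65
n = 65; position = n/4 = 16.25.
This falls in the class [10, 15): L = 10, F = 16, f = 14, h = 5.
Lower quartile ≈ 10 + ((16.25 − 16) / 14) × 5 = 10.0893

10.1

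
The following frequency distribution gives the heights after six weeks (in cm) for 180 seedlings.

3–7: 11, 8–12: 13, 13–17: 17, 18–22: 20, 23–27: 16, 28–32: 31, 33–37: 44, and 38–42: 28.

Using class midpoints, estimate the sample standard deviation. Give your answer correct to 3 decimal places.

Midpoints: 5, 10, 15, 20, 25, 30, 35, 40
n = 180, Σfm = 4830, mean = 26.8333
Σfm² = 150000
Σf(m − x̄)² = Σfm² − (Σfm)²/n = 150000 − 4830²/180 = 20395.0000
Sample variance = 20395.0000 / 179 = 113.9385
Standard deviation = √113.9385 = 10.6742

10.674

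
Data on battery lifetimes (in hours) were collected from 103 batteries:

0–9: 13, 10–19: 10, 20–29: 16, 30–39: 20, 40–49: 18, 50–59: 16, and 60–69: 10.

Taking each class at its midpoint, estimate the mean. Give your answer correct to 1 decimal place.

35.0

Midpoints: 4.5, 14.5, 24.5, 34.5, 44.5, 54.5, 64.5
Σfm = 13×4.5 + 10×14.5 + 16×24.5 + 20×34.5 + 18×44.5 + 16×54.5 + 10×64.5 = 3603.5
n = Σf = 103
Mean = 3603.5 / 103 = 34.9854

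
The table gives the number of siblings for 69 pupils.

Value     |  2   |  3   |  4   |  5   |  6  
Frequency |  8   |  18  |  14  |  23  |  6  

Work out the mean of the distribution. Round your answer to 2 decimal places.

4.01

Values: 2, 3, 4, 5, 6
Σfx = 8×2 + 18×3 + 14×4 + 23×5 + 6×6 = 277
n = Σf = 69
Mean = 277 / 69 = 4.0145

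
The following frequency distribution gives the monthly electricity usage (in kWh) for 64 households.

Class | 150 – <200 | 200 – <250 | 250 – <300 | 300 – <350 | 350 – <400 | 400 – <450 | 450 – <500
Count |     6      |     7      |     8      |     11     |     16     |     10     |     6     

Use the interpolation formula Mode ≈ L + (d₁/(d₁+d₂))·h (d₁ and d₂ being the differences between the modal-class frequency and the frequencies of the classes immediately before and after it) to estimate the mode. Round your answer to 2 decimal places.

372.73

Modal class: 350 – <400 (highest frequency 16).
d₁ = 16 − 11 = 5, d₂ = 16 − 10 = 6
Mode ≈ 350 + (5/(5+6)) × 50 = 350 + 22.7273 = 372.7273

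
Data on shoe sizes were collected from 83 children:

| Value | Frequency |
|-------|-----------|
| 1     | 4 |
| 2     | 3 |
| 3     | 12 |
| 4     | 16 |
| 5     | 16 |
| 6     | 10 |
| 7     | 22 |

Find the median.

5

Cumulative frequencies: 4, 7, 19, 35, 51, 61, 83
n = 83, so the median is the value in position (n+1)/2 = 42.
Position 42 falls at value 5.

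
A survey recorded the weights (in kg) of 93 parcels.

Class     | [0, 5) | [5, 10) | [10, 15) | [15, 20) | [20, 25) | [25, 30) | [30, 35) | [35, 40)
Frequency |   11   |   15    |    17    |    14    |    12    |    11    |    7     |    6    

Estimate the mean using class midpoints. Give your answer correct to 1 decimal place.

17.4

Midpoints: 2.5, 7.5, 12.5, 17.5, 22.5, 27.5, 32.5, 37.5
Σfm = 11×2.5 + 15×7.5 + 17×12.5 + 14×17.5 + 12×22.5 + 11×27.5 + 7×32.5 + 6×37.5 = 1622.5
n = Σf = 93
Mean = 1622.5 / 93 = 17.4462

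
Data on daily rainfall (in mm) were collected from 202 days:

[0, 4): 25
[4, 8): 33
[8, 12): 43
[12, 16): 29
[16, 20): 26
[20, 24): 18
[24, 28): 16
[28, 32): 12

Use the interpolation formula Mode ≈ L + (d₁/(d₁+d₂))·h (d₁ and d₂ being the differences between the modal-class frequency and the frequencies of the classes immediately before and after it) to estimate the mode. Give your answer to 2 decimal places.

Modal class: [8, 12) (highest frequency 43).
d₁ = 43 − 33 = 10, d₂ = 43 − 29 = 14
Mode ≈ 8 + (10/(10+14)) × 4 = 8 + 1.6667 = 9.6667

9.67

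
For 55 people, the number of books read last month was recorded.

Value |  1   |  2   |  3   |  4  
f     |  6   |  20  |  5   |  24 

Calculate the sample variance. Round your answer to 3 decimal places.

1.238

Values: 1, 2, 3, 4
n = 55, Σfx = 157, mean = 2.8545
Σfx² = 515
Σf(x − x̄)² = Σfx² − (Σfx)²/n = 515 − 157²/55 = 66.8364
Sample variance = 66.8364 / 54 = 1.2377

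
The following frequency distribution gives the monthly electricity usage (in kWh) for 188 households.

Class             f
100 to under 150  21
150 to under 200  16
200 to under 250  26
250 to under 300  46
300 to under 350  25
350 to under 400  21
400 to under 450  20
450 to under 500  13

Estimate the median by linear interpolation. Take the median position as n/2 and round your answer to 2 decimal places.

283.70

Cumulative frequencies: 21, 37, 63, 109, 134, 155, 175, 188
n = 188; position = n/2 = 94.
This falls in the class 250 to under 300: L = 250, F = 63, f = 46, h = 50.
Median ≈ 250 + ((94 − 63) / 46) × 50 = 283.6957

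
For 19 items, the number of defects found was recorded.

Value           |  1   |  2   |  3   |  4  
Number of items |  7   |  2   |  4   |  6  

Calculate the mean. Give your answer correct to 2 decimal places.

Values: 1, 2, 3, 4
Σfx = 7×1 + 2×2 + 4×3 + 6×4 = 47
n = Σf = 19
Mean = 47 / 19 = 2.4737

2.47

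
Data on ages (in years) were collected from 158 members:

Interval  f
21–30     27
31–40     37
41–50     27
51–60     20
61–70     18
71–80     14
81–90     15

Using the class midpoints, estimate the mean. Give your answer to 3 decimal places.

Midpoints: 25.5, 35.5, 45.5, 55.5, 65.5, 75.5, 85.5
Σfm = 27×25.5 + 37×35.5 + 27×45.5 + 20×55.5 + 18×65.5 + 14×75.5 + 15×85.5 = 7859
n = Σf = 158
Mean = 7859 / 158 = 49.7405

49.741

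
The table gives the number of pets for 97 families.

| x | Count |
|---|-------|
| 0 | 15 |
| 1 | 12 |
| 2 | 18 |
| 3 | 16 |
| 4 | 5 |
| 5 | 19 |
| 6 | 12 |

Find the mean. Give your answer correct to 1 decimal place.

2.9

Values: 0, 1, 2, 3, 4, 5, 6
Σfx = 15×0 + 12×1 + 18×2 + 16×3 + 5×4 + 19×5 + 12×6 = 283
n = Σf = 97
Mean = 283 / 97 = 2.9175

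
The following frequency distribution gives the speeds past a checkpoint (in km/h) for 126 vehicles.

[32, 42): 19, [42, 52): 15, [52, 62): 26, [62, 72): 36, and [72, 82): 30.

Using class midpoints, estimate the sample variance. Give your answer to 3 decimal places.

Midpoints: 37, 47, 57, 67, 77
n = 126, Σfm = 7612, mean = 60.4127
Σfm² = 483094
Σf(m − x̄)² = Σfm² − (Σfm)²/n = 483094 − 7612²/126 = 23232.5397
Sample variance = 23232.5397 / 125 = 185.8603

185.860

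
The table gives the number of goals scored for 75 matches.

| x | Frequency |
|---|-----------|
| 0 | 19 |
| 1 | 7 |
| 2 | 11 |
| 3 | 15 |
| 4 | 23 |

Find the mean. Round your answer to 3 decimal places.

Values: 0, 1, 2, 3, 4
Σfx = 19×0 + 7×1 + 11×2 + 15×3 + 23×4 = 166
n = Σf = 75
Mean = 166 / 75 = 2.2133

2.213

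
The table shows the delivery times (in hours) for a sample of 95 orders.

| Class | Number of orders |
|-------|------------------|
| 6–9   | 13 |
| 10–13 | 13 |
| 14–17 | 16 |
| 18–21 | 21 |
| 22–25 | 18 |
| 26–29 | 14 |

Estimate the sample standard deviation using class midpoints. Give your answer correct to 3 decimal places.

Midpoints: 7.5, 11.5, 15.5, 19.5, 23.5, 27.5
n = 95, Σfm = 1712.5, mean = 18.0263
Σfm² = 34807.75
Σf(m − x̄)² = Σfm² − (Σfm)²/n = 34807.75 − 1712.5²/95 = 3937.6842
Sample variance = 3937.6842 / 94 = 41.8903
Standard deviation = √41.8903 = 6.4723

6.472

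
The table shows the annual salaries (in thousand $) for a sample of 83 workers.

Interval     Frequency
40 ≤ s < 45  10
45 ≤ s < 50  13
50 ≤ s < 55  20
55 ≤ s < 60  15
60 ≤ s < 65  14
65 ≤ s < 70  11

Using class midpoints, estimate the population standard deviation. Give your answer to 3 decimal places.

7.776

Midpoints: 42.5, 47.5, 52.5, 57.5, 62.5, 67.5
n = 83, Σfm = 4572.5, mean = 55.0904
Σfm² = 256918.75
Σf(m − x̄)² = Σfm² − (Σfm)²/n = 256918.75 − 4572.5²/83 = 5018.0723
Population variance = 5018.0723 / 83 = 60.4587
Standard deviation = √60.4587 = 7.7755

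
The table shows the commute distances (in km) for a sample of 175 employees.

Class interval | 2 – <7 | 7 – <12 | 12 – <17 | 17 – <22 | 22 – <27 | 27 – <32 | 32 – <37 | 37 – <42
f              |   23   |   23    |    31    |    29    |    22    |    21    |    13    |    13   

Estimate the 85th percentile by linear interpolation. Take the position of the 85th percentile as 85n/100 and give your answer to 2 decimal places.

Cumulative frequencies: 23, 46, 77, 106, 128, 149, 162, 175
n = 175; position = 85n/100 = 148.75.
This falls in the class 27 – <32: L = 27, F = 128, f = 21, h = 5.
85th percentile ≈ 27 + ((148.75 − 128) / 21) × 5 = 31.9405

31.94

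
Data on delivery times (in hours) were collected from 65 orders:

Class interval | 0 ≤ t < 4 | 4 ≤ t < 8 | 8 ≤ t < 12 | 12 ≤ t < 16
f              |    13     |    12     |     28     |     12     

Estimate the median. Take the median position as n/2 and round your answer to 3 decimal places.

9.071

Cumulative frequencies: 13, 25, 53, 65
n = 65; position = n/2 = 32.5.
This falls in the class 8 ≤ t < 12: L = 8, F = 25, f = 28, h = 4.
Median ≈ 8 + ((32.5 − 25) / 28) × 4 = 9.0714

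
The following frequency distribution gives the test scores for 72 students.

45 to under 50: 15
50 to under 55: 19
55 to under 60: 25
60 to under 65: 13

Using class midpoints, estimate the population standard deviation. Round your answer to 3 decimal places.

Midpoints: 47.5, 52.5, 57.5, 62.5
n = 72, Σfm = 3960, mean = 55.0000
Σfm² = 219650
Σf(m − x̄)² = Σfm² − (Σfm)²/n = 219650 − 3960²/72 = 1850.0000
Population variance = 1850.0000 / 72 = 25.6944
Standard deviation = √25.6944 = 5.0690

5.069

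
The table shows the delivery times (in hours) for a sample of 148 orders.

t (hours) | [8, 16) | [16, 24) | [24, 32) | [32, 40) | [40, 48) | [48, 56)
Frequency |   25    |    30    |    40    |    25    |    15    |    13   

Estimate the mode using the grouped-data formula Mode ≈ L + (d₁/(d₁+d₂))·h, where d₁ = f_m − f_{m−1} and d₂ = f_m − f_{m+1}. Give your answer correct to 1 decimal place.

27.2

Modal class: [24, 32) (highest frequency 40).
d₁ = 40 − 30 = 10, d₂ = 40 − 25 = 15
Mode ≈ 24 + (10/(10+15)) × 8 = 24 + 3.2000 = 27.2000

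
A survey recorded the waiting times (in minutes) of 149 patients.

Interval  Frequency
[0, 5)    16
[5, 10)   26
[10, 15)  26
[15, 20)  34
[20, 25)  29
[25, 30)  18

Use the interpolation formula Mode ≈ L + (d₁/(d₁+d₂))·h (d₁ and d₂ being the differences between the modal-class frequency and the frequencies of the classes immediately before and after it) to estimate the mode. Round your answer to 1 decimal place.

Modal class: [15, 20) (highest frequency 34).
d₁ = 34 − 26 = 8, d₂ = 34 − 29 = 5
Mode ≈ 15 + (8/(8+5)) × 5 = 15 + 3.0769 = 18.0769

18.1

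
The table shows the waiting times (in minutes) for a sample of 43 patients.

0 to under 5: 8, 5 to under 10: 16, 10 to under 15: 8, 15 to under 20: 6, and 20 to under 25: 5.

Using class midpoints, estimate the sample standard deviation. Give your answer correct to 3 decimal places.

6.364

Midpoints: 2.5, 7.5, 12.5, 17.5, 22.5
n = 43, Σfm = 457.5, mean = 10.6395
Σfm² = 6568.75
Σf(m − x̄)² = Σfm² − (Σfm)²/n = 6568.75 − 457.5²/43 = 1701.1628
Sample variance = 1701.1628 / 42 = 40.5039
Standard deviation = √40.5039 = 6.3643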